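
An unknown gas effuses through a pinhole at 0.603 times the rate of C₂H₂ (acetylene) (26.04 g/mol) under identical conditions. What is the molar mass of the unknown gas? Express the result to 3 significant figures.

71.6 g/mol

Using Graham's law: rate_X/rate_C₂H₂ = √(M_C₂H₂/M_X).
0.603 = √(26.04/M_X)
M_X = 26.04 / 0.603² = 26.04 / 0.3636 = 71.6 g/mol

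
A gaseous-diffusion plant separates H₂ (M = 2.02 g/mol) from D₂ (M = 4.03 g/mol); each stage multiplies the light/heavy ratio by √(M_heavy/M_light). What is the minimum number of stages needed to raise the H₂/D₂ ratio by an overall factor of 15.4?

8

Single-stage factor α = √(4.03/2.02), so ln α = ½ ln(1.99505) = 0.3453.
Need α^N ≥ 15.4 ⇒ N ≥ ln(15.4) / ln α = 2.734 / 0.3453 = 7.92.
So at least 8 stages are needed.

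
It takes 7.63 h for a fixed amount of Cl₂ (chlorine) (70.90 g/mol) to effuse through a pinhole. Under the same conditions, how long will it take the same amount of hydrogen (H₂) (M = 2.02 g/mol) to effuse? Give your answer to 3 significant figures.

By Graham's law, t_H₂/t_Cl₂ = √(M_H₂/M_Cl₂) = √(2.02/70.90) = √0.02849 = 0.1688.
So the time for H₂ is 7.63 × 0.1688 = 1.29 h.

1.29 h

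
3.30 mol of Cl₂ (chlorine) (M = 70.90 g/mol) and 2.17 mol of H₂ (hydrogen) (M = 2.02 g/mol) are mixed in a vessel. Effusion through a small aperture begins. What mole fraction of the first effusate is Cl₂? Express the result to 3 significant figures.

0.204

Effusion rate of each component ∝ n_i/√M_i (partial pressure × 1/√M).
Mole fraction of Cl₂ in the effusate = (n_Cl₂/√M_Cl₂) / (n_Cl₂/√M_Cl₂ + n_H₂/√M_H₂)
= (3.30/√70.90) / (3.30/√70.90 + 2.17/√2.02) = 0.3919/(0.3919 + 1.527) = 0.204.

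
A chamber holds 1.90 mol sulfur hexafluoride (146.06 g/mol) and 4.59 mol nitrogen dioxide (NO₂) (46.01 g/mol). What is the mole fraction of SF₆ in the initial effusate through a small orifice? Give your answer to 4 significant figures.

The effusion rate of species i is ∝ p_i/√M_i ∝ n_i/√M_i.
Mole fraction of SF₆ in the effusate = (n_SF₆/√M_SF₆) / (n_SF₆/√M_SF₆ + n_NO₂/√M_NO₂)
= (1.90/√146.06) / (1.90/√146.06 + 4.59/√46.01) = 0.1572/(0.1572 + 0.6767) = 0.1885.

0.1885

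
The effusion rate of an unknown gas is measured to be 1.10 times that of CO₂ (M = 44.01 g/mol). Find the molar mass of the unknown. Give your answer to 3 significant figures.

By Graham's law, rate_X/rate_CO₂ = √(M_CO₂/M_X).
1.10 = √(44.01/M_X)
M_X = 44.01 / 1.10² = 44.01 / 1.210 = 36.4 g/mol

36.4 g/mol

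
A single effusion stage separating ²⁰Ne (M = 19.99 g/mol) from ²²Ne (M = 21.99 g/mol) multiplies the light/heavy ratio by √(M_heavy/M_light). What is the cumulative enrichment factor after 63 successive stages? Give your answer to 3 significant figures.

Overall factor = α^63 with α = √(21.99/19.99), i.e. (21.99/19.99)^(63/2).
= 1.10005^(63/2) = 20.2.

20.2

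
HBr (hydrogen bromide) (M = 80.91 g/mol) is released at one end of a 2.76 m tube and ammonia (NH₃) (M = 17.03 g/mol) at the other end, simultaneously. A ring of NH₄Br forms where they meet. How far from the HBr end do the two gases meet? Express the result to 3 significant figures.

The fronts meet when d_HBr + d_NH₃ = L with d_HBr/d_NH₃ = √(M_NH₃/M_HBr) (Graham's law). Here √(M_NH₃/M_HBr) = √(17.03/80.91) = 0.4588.
With d_HBr + d_NH₃ = 2.76 m, d_NH₃ = 2.76/(1 + 0.4588) = 1.892 m.
d_HBr = 2.76 − 1.892 = 0.868 m.

0.868 m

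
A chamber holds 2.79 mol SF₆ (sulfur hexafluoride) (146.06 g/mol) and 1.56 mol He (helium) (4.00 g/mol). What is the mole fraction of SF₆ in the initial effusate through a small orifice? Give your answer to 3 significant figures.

0.228

Rate_i ∝ x_i/√M_i (Graham's law weighted by mole fraction), so the effusate composition follows n_i/√M_i.
x_SF₆(eff) = (n_SF₆/√M_SF₆) / (n_SF₆/√M_SF₆ + n_He/√M_He)
= (2.79/√146.06) / (2.79/√146.06 + 1.56/√4.00) = 0.2309/(0.2309 + 0.7800) = 0.228.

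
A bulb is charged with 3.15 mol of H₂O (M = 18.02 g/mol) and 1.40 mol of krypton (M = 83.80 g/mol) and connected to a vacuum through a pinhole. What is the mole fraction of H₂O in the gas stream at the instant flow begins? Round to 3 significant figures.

0.829

Effusion rate of each component ∝ n_i/√M_i (partial pressure × 1/√M).
x_H₂O(eff) = (n_H₂O/√M_H₂O) / (n_H₂O/√M_H₂O + n_Kr/√M_Kr)
= (3.15/√18.02) / (3.15/√18.02 + 1.40/√83.80) = 0.7420/(0.7420 + 0.1529) = 0.829.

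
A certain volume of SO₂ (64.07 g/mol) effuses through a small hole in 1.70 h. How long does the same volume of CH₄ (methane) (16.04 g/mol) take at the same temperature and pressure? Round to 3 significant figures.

From Graham's law, t_CH₄/t_SO₂ = √(M_CH₄/M_SO₂) = √(16.04/64.07) = √0.2504 = 0.5004.
So the time for CH₄ is 1.70 × 0.5004 = 0.851 h.

0.851 h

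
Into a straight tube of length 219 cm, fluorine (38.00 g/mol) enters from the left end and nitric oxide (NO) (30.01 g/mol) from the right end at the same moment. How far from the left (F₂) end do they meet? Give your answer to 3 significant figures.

Graham's law gives d_F₂/d_NO = rate_F₂/rate_NO = √(M_NO/M_F₂) = √(30.01/38.00) = 0.8887.
With d_F₂ + d_NO = 219 cm, d_NO = 219/(1 + 0.8887) = 116.0 cm.
d_F₂ = 219 − 116.0 = 103 cm.

103 cm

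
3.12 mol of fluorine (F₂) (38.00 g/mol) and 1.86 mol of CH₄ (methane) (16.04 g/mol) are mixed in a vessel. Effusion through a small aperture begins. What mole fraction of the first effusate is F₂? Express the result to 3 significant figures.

The effusion rate of species i is ∝ p_i/√M_i ∝ n_i/√M_i.
So x_F₂ in the escaping gas = (n_F₂/√M_F₂) / Σ(n_i/√M_i)
= (3.12/√38.00) / (3.12/√38.00 + 1.86/√16.04) = 0.5061/(0.5061 + 0.4644) = 0.521.

0.521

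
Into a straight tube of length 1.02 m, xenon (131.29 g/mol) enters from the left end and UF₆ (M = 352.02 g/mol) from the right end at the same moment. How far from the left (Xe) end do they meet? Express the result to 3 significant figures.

Distances travelled in equal time are proportional to diffusion rates, so d_Xe/d_UF₆ = √(M_UF₆/M_Xe) = √(352.02/131.29) = 1.637.
With d_Xe + d_UF₆ = 1.02 m, d_UF₆ = 1.02/(1 + 1.637) = 0.3867 m.
d_Xe = 1.02 − 0.3867 = 0.633 m.

0.633 m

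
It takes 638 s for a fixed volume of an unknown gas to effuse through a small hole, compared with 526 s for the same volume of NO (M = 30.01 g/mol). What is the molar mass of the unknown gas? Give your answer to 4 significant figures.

44.15 g/mol

Since effusion rate ∝ 1/√M, t_X/t_NO = √(M_X/M_NO).
638/526 = 1.213 = √(M_X/30.01)
M_X = 30.01 × 1.213² = 30.01 × 1.471 = 44.15 g/mol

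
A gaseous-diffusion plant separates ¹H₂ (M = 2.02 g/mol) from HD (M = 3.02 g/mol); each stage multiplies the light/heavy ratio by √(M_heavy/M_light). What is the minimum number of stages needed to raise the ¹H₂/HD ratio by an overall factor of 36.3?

With α = √(3.02/2.02) per stage, ln α = ½ ln(1.49505) = 0.2011.
Need α^N ≥ 36.3 ⇒ N ≥ ln(36.3) / ln α = 3.592 / 0.2011 = 17.86.
Minimum whole number of stages: N = 18.

18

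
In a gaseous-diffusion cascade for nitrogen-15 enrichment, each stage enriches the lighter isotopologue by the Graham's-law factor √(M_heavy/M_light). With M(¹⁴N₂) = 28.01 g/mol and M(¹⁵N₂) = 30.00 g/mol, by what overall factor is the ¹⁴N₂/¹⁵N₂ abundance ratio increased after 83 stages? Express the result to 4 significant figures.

17.26

The single-stage factor is √(M_heavy/M_light), so 83 stages give [√(30.00/28.01)]^83 = (30.00/28.01)^(83/2).
= 1.07105^(83/2) = 17.26.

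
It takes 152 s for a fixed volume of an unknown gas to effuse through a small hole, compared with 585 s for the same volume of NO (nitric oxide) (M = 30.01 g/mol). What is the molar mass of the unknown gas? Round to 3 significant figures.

2.03 g/mol

Graham's law gives t_X/t_NO = √(M_X/M_NO).
152/585 = 0.2598 = √(M_X/30.01)
M_X = 30.01 × 0.2598² = 30.01 × 0.06751 = 2.03 g/mol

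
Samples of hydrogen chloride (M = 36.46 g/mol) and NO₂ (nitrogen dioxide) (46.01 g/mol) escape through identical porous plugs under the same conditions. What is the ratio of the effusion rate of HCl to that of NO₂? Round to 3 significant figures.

Using Graham's law: rate_HCl/rate_NO₂ = √(M_NO₂/M_HCl) = √(46.01/36.46) = √1.262 = 1.12.

1.12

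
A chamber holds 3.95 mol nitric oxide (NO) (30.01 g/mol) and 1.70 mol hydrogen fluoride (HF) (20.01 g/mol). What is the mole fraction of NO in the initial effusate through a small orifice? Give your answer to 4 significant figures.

0.6549

Effusion rate of each component ∝ n_i/√M_i (partial pressure × 1/√M).
So x_NO in the escaping gas = (n_NO/√M_NO) / Σ(n_i/√M_i)
= (3.95/√30.01) / (3.95/√30.01 + 1.70/√20.01) = 0.7210/(0.7210 + 0.3800) = 0.6549.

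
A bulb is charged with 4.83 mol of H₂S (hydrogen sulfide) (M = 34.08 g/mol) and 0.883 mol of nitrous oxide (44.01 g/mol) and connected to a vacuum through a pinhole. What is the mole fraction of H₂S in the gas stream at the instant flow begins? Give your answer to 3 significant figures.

Effusion rate of each component ∝ n_i/√M_i (partial pressure × 1/√M).
Mole fraction of H₂S in the effusate = (n_H₂S/√M_H₂S) / (n_H₂S/√M_H₂S + n_N₂O/√M_N₂O)
= (4.83/√34.08) / (4.83/√34.08 + 0.883/√44.01) = 0.8274/(0.8274 + 0.1331) = 0.861.

0.861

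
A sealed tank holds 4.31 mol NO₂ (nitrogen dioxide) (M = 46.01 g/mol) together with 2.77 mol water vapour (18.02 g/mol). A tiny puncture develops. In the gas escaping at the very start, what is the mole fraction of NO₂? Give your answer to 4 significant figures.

The effusion rate of species i is ∝ p_i/√M_i ∝ n_i/√M_i.
x_NO₂(eff) = (n_NO₂/√M_NO₂) / (n_NO₂/√M_NO₂ + n_H₂O/√M_H₂O)
= (4.31/√46.01) / (4.31/√46.01 + 2.77/√18.02) = 0.6354/(0.6354 + 0.6525) = 0.4934.

0.4934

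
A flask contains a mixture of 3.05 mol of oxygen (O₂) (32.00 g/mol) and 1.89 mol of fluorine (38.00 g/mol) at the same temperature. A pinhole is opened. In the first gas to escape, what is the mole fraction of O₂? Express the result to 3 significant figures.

0.637

The effusion rate of species i is ∝ p_i/√M_i ∝ n_i/√M_i.
Mole fraction of O₂ in the effusate = (n_O₂/√M_O₂) / (n_O₂/√M_O₂ + n_F₂/√M_F₂)
= (3.05/√32.00) / (3.05/√32.00 + 1.89/√38.00) = 0.5392/(0.5392 + 0.3066) = 0.637.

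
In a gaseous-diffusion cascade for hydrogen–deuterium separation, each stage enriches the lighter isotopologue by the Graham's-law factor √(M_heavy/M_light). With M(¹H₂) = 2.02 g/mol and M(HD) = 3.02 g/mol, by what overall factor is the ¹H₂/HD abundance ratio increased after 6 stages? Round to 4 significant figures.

Each stage multiplies the ratio by α = √(3.02/2.02), so after 6 stages the overall factor is α^6 = (3.02/2.02)^(6/2).
= 1.49505^3 = 3.342.

3.342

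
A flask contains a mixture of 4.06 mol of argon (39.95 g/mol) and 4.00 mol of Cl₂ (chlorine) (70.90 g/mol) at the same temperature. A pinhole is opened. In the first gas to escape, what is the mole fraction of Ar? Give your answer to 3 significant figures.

0.575

The effusion rate of species i is ∝ p_i/√M_i ∝ n_i/√M_i.
x_Ar(eff) = (n_Ar/√M_Ar) / (n_Ar/√M_Ar + n_Cl₂/√M_Cl₂)
= (4.06/√39.95) / (4.06/√39.95 + 4.00/√70.90) = 0.6423/(0.6423 + 0.4750) = 0.575.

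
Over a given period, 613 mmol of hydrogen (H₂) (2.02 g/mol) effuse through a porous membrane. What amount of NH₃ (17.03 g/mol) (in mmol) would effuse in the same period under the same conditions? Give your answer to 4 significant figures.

From Graham's law, rate_NH₃/rate_H₂ = √(M_H₂/M_NH₃) = √(2.02/17.03) = √0.1186 = 0.3444.
So the amount for NH₃ is 613 × 0.3444 = 211.1 mmol.

211.1 mmol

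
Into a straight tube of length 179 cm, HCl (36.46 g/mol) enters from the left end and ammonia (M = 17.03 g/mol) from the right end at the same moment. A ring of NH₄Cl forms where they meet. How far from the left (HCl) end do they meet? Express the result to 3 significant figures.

72.7 cm

Graham's law gives d_HCl/d_NH₃ = rate_HCl/rate_NH₃ = √(M_NH₃/M_HCl) = √(17.03/36.46) = 0.6834.
With d_HCl + d_NH₃ = 179 cm, d_NH₃ = 179/(1 + 0.6834) = 106.3 cm.
d_HCl = 179 − 106.3 = 72.7 cm.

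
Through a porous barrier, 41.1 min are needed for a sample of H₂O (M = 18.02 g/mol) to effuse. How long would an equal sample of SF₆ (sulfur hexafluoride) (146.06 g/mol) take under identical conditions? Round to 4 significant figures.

Graham's law gives t_SF₆/t_H₂O = √(M_SF₆/M_H₂O) = √(146.06/18.02) = √8.105 = 2.847.
So the time for SF₆ is 41.1 × 2.847 = 117.0 min.

117.0 min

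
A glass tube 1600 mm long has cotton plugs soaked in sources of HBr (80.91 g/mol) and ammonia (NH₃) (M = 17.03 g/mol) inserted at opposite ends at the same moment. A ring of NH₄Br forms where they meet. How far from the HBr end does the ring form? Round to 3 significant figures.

Graham's law gives d_HBr/d_NH₃ = rate_HBr/rate_NH₃ = √(M_NH₃/M_HBr) = √(17.03/80.91) = 0.4588.
With d_HBr + d_NH₃ = 1600 mm, d_NH₃ = 1600/(1 + 0.4588) = 1097 mm.
d_HBr = 1600 − 1097 = 503 mm.

503 mm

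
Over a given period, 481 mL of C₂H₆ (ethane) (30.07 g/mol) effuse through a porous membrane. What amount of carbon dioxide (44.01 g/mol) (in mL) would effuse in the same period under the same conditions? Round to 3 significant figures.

By Graham's law, rate_CO₂/rate_C₂H₆ = √(M_C₂H₆/M_CO₂) = √(30.07/44.01) = √0.6833 = 0.8266.
So the volume for CO₂ is 481 × 0.8266 = 398 mL.

398 mL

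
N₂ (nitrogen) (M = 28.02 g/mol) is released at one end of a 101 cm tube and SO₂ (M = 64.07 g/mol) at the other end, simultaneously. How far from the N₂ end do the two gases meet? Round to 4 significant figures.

Distances travelled in equal time are proportional to diffusion rates, so d_N₂/d_SO₂ = √(M_SO₂/M_N₂) = √(64.07/28.02) = 1.512.
With d_N₂ + d_SO₂ = 101 cm, d_SO₂ = 101/(1 + 1.512) = 40.20 cm.
d_N₂ = 101 − 40.20 = 60.80 cm.

60.80 cm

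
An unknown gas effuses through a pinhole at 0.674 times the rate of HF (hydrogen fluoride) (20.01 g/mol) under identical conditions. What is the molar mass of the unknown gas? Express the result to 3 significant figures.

44.0 g/mol

Using Graham's law: rate_X/rate_HF = √(M_HF/M_X).
0.674 = √(20.01/M_X)
M_X = 20.01 / 0.674² = 20.01 / 0.4543 = 44.0 g/mol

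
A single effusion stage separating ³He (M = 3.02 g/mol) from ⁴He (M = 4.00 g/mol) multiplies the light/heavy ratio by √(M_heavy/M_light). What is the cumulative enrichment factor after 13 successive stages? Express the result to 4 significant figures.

The single-stage factor is √(M_heavy/M_light), so 13 stages give [√(4.00/3.02)]^13 = (4.00/3.02)^(13/2).
= 1.32450^(13/2) = 6.214.

6.214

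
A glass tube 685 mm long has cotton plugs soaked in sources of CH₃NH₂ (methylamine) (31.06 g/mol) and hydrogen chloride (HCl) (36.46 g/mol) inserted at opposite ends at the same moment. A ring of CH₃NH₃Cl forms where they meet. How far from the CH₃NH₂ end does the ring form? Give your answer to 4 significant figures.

Distances travelled in equal time are proportional to diffusion rates, so d_CH₃NH₂/d_HCl = √(M_HCl/M_CH₃NH₂) = √(36.46/31.06) = 1.083.
With d_CH₃NH₂ + d_HCl = 685 mm, d_HCl = 685/(1 + 1.083) = 328.8 mm.
d_CH₃NH₂ = 685 − 328.8 = 356.2 mm.

356.2 mm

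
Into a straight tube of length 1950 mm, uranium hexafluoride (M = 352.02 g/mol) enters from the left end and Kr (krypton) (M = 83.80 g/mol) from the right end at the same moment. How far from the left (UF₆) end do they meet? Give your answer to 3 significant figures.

639 mm

Distances travelled in equal time are proportional to diffusion rates, so d_UF₆/d_Kr = √(M_Kr/M_UF₆) = √(83.80/352.02) = 0.4879.
With d_UF₆ + d_Kr = 1950 mm, d_Kr = 1950/(1 + 0.4879) = 1311 mm.
d_UF₆ = 1950 − 1311 = 639 mm.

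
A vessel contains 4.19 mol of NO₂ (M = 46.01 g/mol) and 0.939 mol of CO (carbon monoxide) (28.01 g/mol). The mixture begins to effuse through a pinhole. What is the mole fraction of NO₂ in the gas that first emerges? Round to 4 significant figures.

Rate_i ∝ x_i/√M_i (Graham's law weighted by mole fraction), so the effusate composition follows n_i/√M_i.
So x_NO₂ in the escaping gas = (n_NO₂/√M_NO₂) / Σ(n_i/√M_i)
= (4.19/√46.01) / (4.19/√46.01 + 0.939/√28.01) = 0.6177/(0.6177 + 0.1774) = 0.7769.

0.7769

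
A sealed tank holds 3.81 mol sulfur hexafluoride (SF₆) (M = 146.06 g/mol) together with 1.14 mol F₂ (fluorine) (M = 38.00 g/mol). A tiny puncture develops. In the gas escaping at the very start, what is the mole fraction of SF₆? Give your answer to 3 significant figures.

0.630

The effusion rate of species i is ∝ p_i/√M_i ∝ n_i/√M_i.
Mole fraction of SF₆ in the effusate = (n_SF₆/√M_SF₆) / (n_SF₆/√M_SF₆ + n_F₂/√M_F₂)
= (3.81/√146.06) / (3.81/√146.06 + 1.14/√38.00) = 0.3153/(0.3153 + 0.1849) = 0.630.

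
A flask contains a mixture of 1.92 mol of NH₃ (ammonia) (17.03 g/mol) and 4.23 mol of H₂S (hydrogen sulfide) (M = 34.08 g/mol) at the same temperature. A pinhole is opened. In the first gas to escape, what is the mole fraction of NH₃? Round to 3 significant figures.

0.391

Each component's effusion rate ∝ (its partial pressure)·(1/√M) ∝ n_i/√M_i.
x_NH₃(eff) = (n_NH₃/√M_NH₃) / (n_NH₃/√M_NH₃ + n_H₂S/√M_H₂S)
= (1.92/√17.03) / (1.92/√17.03 + 4.23/√34.08) = 0.4653/(0.4653 + 0.7246) = 0.391.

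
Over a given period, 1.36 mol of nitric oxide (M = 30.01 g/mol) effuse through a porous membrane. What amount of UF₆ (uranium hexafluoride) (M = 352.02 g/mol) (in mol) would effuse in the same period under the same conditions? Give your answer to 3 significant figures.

Using Graham's law: rate_UF₆/rate_NO = √(M_NO/M_UF₆) = √(30.01/352.02) = √0.08525 = 0.2920.
So the amount for UF₆ is 1.36 × 0.2920 = 0.397 mol.

0.397 mol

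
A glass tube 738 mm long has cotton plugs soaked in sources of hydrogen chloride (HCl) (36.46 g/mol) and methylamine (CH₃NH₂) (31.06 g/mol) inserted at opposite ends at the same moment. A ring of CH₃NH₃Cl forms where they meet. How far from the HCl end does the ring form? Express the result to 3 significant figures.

354 mm

The fronts meet when d_HCl + d_CH₃NH₂ = L with d_HCl/d_CH₃NH₂ = √(M_CH₃NH₂/M_HCl) (Graham's law). Here √(M_CH₃NH₂/M_HCl) = √(31.06/36.46) = 0.9230.
With d_HCl + d_CH₃NH₂ = 738 mm, d_CH₃NH₂ = 738/(1 + 0.9230) = 383.8 mm.
d_HCl = 738 − 383.8 = 354 mm.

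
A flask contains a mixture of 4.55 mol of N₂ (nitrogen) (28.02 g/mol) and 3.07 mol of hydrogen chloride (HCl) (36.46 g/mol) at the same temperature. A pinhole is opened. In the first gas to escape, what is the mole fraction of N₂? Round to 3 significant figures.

The effusion rate of species i is ∝ p_i/√M_i ∝ n_i/√M_i.
Mole fraction of N₂ in the effusate = (n_N₂/√M_N₂) / (n_N₂/√M_N₂ + n_HCl/√M_HCl)
= (4.55/√28.02) / (4.55/√28.02 + 3.07/√36.46) = 0.8596/(0.8596 + 0.5084) = 0.628.

0.628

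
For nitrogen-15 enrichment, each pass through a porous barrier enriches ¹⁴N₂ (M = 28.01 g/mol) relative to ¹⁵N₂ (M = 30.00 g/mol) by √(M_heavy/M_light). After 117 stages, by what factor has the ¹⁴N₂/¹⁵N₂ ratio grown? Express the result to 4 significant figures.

55.43

Overall factor = α^117 with α = √(30.00/28.01), i.e. (30.00/28.01)^(117/2).
= 1.07105^(117/2) = 55.43.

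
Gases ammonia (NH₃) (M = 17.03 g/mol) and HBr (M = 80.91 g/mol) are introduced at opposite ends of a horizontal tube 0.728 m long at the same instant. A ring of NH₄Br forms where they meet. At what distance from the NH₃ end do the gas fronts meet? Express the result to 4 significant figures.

0.4990 m

In equal time, each gas travels a distance ∝ its rate ∝ 1/√M, so d_NH₃/d_HBr = √(M_HBr/M_NH₃) = √(80.91/17.03) = 2.180.
With d_NH₃ + d_HBr = 0.728 m, d_HBr = 0.728/(1 + 2.180) = 0.2290 m.
d_NH₃ = 0.728 − 0.2290 = 0.4990 m.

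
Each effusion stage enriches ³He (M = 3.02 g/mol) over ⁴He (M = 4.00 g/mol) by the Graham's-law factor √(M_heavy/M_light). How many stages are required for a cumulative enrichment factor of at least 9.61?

Per stage α = (4.00/3.02)^(1/2) = 1.32450^0.5, giving ln α = 0.1405.
Need α^N ≥ 9.61 ⇒ N ≥ ln(9.61) / ln α = 2.263 / 0.1405 = 16.10.
Rounding up, N = 17 stages.

17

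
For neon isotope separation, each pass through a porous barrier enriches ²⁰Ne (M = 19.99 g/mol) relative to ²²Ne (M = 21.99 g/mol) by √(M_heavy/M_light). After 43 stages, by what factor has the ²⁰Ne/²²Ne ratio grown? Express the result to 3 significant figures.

After 43 stages the ratio has grown by (√(21.99/19.99))^43 = (21.99/19.99)^(43/2).
= 1.10005^(43/2) = 7.77.

7.77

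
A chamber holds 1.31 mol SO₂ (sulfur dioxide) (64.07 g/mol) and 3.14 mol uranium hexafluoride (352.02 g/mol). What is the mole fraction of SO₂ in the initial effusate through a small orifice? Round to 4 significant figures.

0.4944

Effusion rate of each component ∝ n_i/√M_i (partial pressure × 1/√M).
Mole fraction of SO₂ in the effusate = (n_SO₂/√M_SO₂) / (n_SO₂/√M_SO₂ + n_UF₆/√M_UF₆)
= (1.31/√64.07) / (1.31/√64.07 + 3.14/√352.02) = 0.1637/(0.1637 + 0.1674) = 0.4944.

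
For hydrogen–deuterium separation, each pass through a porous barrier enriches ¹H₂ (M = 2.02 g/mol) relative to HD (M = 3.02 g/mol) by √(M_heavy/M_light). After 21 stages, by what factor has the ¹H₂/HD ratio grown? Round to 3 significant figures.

68.2

The single-stage factor is √(M_heavy/M_light), so 21 stages give [√(3.02/2.02)]^21 = (3.02/2.02)^(21/2).
= 1.49505^(21/2) = 68.2.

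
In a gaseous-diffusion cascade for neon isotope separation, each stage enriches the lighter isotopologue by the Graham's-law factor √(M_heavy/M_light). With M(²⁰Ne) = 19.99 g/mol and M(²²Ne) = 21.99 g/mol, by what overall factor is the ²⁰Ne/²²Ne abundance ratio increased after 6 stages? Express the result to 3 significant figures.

1.33

The single-stage factor is √(M_heavy/M_light), so 6 stages give [√(21.99/19.99)]^6 = (21.99/19.99)^(6/2).
= 1.10005^3 = 1.33.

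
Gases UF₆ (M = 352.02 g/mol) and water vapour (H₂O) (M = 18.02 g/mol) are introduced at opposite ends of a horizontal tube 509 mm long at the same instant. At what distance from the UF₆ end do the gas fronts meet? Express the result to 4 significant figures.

Distances travelled in equal time are proportional to diffusion rates, so d_UF₆/d_H₂O = √(M_H₂O/M_UF₆) = √(18.02/352.02) = 0.2263.
With d_UF₆ + d_H₂O = 509 mm, d_H₂O = 509/(1 + 0.2263) = 415.1 mm.
d_UF₆ = 509 − 415.1 = 93.91 mm.

93.91 mm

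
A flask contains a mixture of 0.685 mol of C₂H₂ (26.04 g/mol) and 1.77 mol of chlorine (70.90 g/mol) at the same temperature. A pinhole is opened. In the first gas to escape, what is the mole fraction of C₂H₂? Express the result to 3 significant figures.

0.390

The effusion rate of species i is ∝ p_i/√M_i ∝ n_i/√M_i.
So x_C₂H₂ in the escaping gas = (n_C₂H₂/√M_C₂H₂) / Σ(n_i/√M_i)
= (0.685/√26.04) / (0.685/√26.04 + 1.77/√70.90) = 0.1342/(0.1342 + 0.2102) = 0.390.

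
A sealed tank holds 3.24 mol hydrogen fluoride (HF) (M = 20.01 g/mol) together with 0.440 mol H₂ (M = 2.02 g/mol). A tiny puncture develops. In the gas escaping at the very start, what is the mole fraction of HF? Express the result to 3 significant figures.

0.701

The effusion rate of species i is ∝ p_i/√M_i ∝ n_i/√M_i.
Mole fraction of HF in the effusate = (n_HF/√M_HF) / (n_HF/√M_HF + n_H₂/√M_H₂)
= (3.24/√20.01) / (3.24/√20.01 + 0.440/√2.02) = 0.7243/(0.7243 + 0.3096) = 0.701.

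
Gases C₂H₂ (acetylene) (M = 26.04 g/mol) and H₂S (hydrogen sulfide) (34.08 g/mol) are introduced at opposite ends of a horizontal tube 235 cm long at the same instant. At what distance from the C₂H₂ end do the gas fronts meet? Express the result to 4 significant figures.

Graham's law gives d_C₂H₂/d_H₂S = rate_C₂H₂/rate_H₂S = √(M_H₂S/M_C₂H₂) = √(34.08/26.04) = 1.144.
With d_C₂H₂ + d_H₂S = 235 cm, d_H₂S = 235/(1 + 1.144) = 109.6 cm.
d_C₂H₂ = 235 − 109.6 = 125.4 cm.

125.4 cm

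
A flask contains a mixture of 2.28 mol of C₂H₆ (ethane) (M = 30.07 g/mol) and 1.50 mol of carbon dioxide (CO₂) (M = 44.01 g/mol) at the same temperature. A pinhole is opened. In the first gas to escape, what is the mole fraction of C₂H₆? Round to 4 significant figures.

0.6477

Rate_i ∝ x_i/√M_i (Graham's law weighted by mole fraction), so the effusate composition follows n_i/√M_i.
Mole fraction of C₂H₆ in the effusate = (n_C₂H₆/√M_C₂H₆) / (n_C₂H₆/√M_C₂H₆ + n_CO₂/√M_CO₂)
= (2.28/√30.07) / (2.28/√30.07 + 1.50/√44.01) = 0.4158/(0.4158 + 0.2261) = 0.6477.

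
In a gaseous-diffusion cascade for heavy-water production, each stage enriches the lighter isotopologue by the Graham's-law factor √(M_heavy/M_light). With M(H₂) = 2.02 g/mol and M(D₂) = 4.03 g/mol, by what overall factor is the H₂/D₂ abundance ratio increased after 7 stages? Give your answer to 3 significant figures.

11.2

After 7 stages the ratio has grown by (√(4.03/2.02))^7 = (4.03/2.02)^(7/2).
= 1.99505^(7/2) = 11.2.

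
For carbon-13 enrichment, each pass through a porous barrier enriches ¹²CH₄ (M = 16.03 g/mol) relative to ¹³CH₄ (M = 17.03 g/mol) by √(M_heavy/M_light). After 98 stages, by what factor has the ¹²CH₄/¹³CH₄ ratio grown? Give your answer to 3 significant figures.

The single-stage factor is √(M_heavy/M_light), so 98 stages give [√(17.03/16.03)]^98 = (17.03/16.03)^(98/2).
= 1.06238^49 = 19.4.

19.4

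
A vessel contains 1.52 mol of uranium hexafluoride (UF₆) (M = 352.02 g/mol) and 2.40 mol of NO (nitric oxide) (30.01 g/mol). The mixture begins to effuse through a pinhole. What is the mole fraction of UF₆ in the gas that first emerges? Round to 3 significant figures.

0.156

Each component's effusion rate ∝ (its partial pressure)·(1/√M) ∝ n_i/√M_i.
Mole fraction of UF₆ in the effusate = (n_UF₆/√M_UF₆) / (n_UF₆/√M_UF₆ + n_NO/√M_NO)
= (1.52/√352.02) / (1.52/√352.02 + 2.40/√30.01) = 0.08101/(0.08101 + 0.4381) = 0.156.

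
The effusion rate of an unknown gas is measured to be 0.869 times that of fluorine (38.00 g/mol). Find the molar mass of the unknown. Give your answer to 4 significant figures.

From Graham's law, rate_X/rate_F₂ = √(M_F₂/M_X).
0.869 = √(38.00/M_X)
M_X = 38.00 / 0.869² = 38.00 / 0.7552 = 50.32 g/mol

50.32 g/mol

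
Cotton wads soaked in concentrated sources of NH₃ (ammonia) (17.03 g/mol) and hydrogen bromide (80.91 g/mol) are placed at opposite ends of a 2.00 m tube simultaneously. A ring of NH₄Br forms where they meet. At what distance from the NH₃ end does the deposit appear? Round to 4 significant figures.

The fronts meet when d_NH₃ + d_HBr = L with d_NH₃/d_HBr = √(M_HBr/M_NH₃) (Graham's law). Here √(M_HBr/M_NH₃) = √(80.91/17.03) = 2.180.
With d_NH₃ + d_HBr = 2.00 m, d_HBr = 2.00/(1 + 2.180) = 0.6290 m.
d_NH₃ = 2.00 − 0.6290 = 1.371 m.

1.371 m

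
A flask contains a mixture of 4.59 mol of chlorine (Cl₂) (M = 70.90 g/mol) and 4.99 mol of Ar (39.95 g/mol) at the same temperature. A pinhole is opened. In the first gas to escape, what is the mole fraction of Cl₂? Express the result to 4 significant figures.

0.4084

Each component's effusion rate ∝ (its partial pressure)·(1/√M) ∝ n_i/√M_i.
Mole fraction of Cl₂ in the effusate = (n_Cl₂/√M_Cl₂) / (n_Cl₂/√M_Cl₂ + n_Ar/√M_Ar)
= (4.59/√70.90) / (4.59/√70.90 + 4.99/√39.95) = 0.5451/(0.5451 + 0.7895) = 0.4084.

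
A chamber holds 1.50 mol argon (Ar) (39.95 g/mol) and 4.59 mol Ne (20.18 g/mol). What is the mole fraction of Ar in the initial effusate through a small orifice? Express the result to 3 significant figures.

0.188

Rate_i ∝ x_i/√M_i (Graham's law weighted by mole fraction), so the effusate composition follows n_i/√M_i.
Mole fraction of Ar in the effusate = (n_Ar/√M_Ar) / (n_Ar/√M_Ar + n_Ne/√M_Ne)
= (1.50/√39.95) / (1.50/√39.95 + 4.59/√20.18) = 0.2373/(0.2373 + 1.022) = 0.188.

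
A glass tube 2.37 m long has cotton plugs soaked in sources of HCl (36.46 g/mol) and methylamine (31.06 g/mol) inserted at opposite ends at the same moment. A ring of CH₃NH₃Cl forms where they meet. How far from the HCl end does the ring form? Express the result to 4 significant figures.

The fronts meet when d_HCl + d_CH₃NH₂ = L with d_HCl/d_CH₃NH₂ = √(M_CH₃NH₂/M_HCl) (Graham's law). Here √(M_CH₃NH₂/M_HCl) = √(31.06/36.46) = 0.9230.
With d_HCl + d_CH₃NH₂ = 2.37 m, d_CH₃NH₂ = 2.37/(1 + 0.9230) = 1.232 m.
d_HCl = 2.37 − 1.232 = 1.138 m.

1.138 m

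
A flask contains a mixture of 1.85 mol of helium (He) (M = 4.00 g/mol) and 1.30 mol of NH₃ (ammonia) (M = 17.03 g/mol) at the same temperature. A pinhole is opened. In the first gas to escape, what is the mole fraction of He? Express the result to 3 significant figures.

Each component's effusion rate ∝ (its partial pressure)·(1/√M) ∝ n_i/√M_i.
Mole fraction of He in the effusate = (n_He/√M_He) / (n_He/√M_He + n_NH₃/√M_NH₃)
= (1.85/√4.00) / (1.85/√4.00 + 1.30/√17.03) = 0.9250/(0.9250 + 0.3150) = 0.746.

0.746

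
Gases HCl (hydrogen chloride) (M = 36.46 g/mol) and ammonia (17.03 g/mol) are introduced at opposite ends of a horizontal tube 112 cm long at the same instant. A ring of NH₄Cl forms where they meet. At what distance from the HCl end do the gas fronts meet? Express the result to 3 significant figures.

45.5 cm

The fronts meet when d_HCl + d_NH₃ = L with d_HCl/d_NH₃ = √(M_NH₃/M_HCl) (Graham's law). Here √(M_NH₃/M_HCl) = √(17.03/36.46) = 0.6834.
With d_HCl + d_NH₃ = 112 cm, d_NH₃ = 112/(1 + 0.6834) = 66.53 cm.
d_HCl = 112 − 66.53 = 45.5 cm.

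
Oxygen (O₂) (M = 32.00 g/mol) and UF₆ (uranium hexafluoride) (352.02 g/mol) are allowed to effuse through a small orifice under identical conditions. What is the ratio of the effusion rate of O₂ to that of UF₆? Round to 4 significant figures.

From Graham's law, rate_O₂/rate_UF₆ = √(M_UF₆/M_O₂) = √(352.02/32.00) = √11.00 = 3.317.

3.317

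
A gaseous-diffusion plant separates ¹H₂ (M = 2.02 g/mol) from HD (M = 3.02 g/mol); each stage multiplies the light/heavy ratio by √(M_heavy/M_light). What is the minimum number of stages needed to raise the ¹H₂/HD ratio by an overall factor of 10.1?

With α = √(3.02/2.02) per stage, ln α = ½ ln(1.49505) = 0.2011.
Need α^N ≥ 10.1 ⇒ N ≥ ln(10.1) / ln α = 2.313 / 0.2011 = 11.50.
Minimum whole number of stages: N = 12.

12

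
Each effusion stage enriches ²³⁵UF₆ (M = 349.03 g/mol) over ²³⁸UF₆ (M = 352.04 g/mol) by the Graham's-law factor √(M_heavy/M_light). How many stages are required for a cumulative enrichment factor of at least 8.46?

498

With α = √(352.04/349.03) per stage, ln α = ½ ln(1.00862) = 0.004293.
Need α^N ≥ 8.46 ⇒ N ≥ ln(8.46) / ln α = 2.135 / 0.004293 = 497.35.
Rounding up, N = 498 stages.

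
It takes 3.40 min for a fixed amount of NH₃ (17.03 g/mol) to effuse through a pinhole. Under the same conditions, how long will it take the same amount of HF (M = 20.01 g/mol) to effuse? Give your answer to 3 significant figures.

By Graham's law, t_HF/t_NH₃ = √(M_HF/M_NH₃) = √(20.01/17.03) = √1.175 = 1.084.
So the time for HF is 3.40 × 1.084 = 3.69 min.

3.69 min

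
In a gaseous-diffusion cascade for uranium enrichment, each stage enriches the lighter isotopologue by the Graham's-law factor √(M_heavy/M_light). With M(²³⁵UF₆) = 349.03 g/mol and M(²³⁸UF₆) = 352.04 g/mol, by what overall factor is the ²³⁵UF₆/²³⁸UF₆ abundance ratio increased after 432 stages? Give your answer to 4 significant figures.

6.390

After 432 stages the ratio has grown by (√(352.04/349.03))^432 = (352.04/349.03)^(432/2).
= 1.00862^216 = 6.390.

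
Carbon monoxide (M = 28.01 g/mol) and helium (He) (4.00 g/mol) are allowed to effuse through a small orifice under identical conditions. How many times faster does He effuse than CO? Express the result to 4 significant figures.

From Graham's law, rate_He/rate_CO = √(M_CO/M_He) = √(28.01/4.00) = √7.003 = 2.646.

2.646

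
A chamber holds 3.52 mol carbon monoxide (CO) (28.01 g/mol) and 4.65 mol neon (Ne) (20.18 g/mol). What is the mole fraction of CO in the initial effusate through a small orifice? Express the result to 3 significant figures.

0.391

The effusion rate of species i is ∝ p_i/√M_i ∝ n_i/√M_i.
Mole fraction of CO in the effusate = (n_CO/√M_CO) / (n_CO/√M_CO + n_Ne/√M_Ne)
= (3.52/√28.01) / (3.52/√28.01 + 4.65/√20.18) = 0.6651/(0.6651 + 1.035) = 0.391.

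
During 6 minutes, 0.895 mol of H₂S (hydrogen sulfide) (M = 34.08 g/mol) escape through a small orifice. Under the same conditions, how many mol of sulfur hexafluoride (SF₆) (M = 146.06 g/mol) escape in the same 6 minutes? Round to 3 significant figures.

By Graham's law, rate_SF₆/rate_H₂S = √(M_H₂S/M_SF₆) = √(34.08/146.06) = √0.2333 = 0.4830.
So the amount for SF₆ is 0.895 × 0.4830 = 0.432 mol.

0.432 mol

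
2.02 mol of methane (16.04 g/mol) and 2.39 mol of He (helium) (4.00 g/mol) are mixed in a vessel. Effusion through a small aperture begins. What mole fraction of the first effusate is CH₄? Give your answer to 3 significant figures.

0.297

The effusion rate of species i is ∝ p_i/√M_i ∝ n_i/√M_i.
So x_CH₄ in the escaping gas = (n_CH₄/√M_CH₄) / Σ(n_i/√M_i)
= (2.02/√16.04) / (2.02/√16.04 + 2.39/√4.00) = 0.5044/(0.5044 + 1.195) = 0.297.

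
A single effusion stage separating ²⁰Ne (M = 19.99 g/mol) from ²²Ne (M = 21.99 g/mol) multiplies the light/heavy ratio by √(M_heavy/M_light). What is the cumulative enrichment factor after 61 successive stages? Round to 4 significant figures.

Overall factor = α^61 with α = √(21.99/19.99), i.e. (21.99/19.99)^(61/2).
= 1.10005^(61/2) = 18.33.

18.33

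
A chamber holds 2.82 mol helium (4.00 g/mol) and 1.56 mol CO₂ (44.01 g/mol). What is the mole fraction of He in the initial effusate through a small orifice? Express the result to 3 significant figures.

Rate_i ∝ x_i/√M_i (Graham's law weighted by mole fraction), so the effusate composition follows n_i/√M_i.
Mole fraction of He in the effusate = (n_He/√M_He) / (n_He/√M_He + n_CO₂/√M_CO₂)
= (2.82/√4.00) / (2.82/√4.00 + 1.56/√44.01) = 1.410/(1.410 + 0.2352) = 0.857.

0.857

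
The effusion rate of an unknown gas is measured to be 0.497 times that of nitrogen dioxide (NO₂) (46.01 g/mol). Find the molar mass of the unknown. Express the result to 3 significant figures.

From Graham's law, rate_X/rate_NO₂ = √(M_NO₂/M_X).
0.497 = √(46.01/M_X)
M_X = 46.01 / 0.497² = 46.01 / 0.2470 = 186 g/mol

186 g/mol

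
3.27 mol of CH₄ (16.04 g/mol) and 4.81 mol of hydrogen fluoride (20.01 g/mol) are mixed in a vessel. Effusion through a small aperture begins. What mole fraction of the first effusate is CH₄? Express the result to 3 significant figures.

The effusion rate of species i is ∝ p_i/√M_i ∝ n_i/√M_i.
Mole fraction of CH₄ in the effusate = (n_CH₄/√M_CH₄) / (n_CH₄/√M_CH₄ + n_HF/√M_HF)
= (3.27/√16.04) / (3.27/√16.04 + 4.81/√20.01) = 0.8165/(0.8165 + 1.075) = 0.432.

0.432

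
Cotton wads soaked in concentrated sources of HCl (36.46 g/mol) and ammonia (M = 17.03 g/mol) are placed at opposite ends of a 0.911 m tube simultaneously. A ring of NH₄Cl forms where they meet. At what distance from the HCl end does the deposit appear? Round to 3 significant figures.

0.370 m

The fronts meet when d_HCl + d_NH₃ = L with d_HCl/d_NH₃ = √(M_NH₃/M_HCl) (Graham's law). Here √(M_NH₃/M_HCl) = √(17.03/36.46) = 0.6834.
With d_HCl + d_NH₃ = 0.911 m, d_NH₃ = 0.911/(1 + 0.6834) = 0.5412 m.
d_HCl = 0.911 − 0.5412 = 0.370 m.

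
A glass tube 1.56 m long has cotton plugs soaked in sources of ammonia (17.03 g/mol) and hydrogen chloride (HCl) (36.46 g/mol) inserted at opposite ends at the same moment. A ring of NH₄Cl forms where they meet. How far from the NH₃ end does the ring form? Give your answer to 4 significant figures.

Distances travelled in equal time are proportional to diffusion rates, so d_NH₃/d_HCl = √(M_HCl/M_NH₃) = √(36.46/17.03) = 1.463.
With d_NH₃ + d_HCl = 1.56 m, d_HCl = 1.56/(1 + 1.463) = 0.6333 m.
d_NH₃ = 1.56 − 0.6333 = 0.9267 m.

0.9267 m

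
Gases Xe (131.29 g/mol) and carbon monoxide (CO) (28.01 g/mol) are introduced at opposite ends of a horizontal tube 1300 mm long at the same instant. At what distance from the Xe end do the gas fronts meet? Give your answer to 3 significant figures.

Distances travelled in equal time are proportional to diffusion rates, so d_Xe/d_CO = √(M_CO/M_Xe) = √(28.01/131.29) = 0.4619.
With d_Xe + d_CO = 1300 mm, d_CO = 1300/(1 + 0.4619) = 889.3 mm.
d_Xe = 1300 − 889.3 = 411 mm.

411 mm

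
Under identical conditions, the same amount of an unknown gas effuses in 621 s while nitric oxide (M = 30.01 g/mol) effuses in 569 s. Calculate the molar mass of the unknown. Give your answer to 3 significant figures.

Since effusion rate ∝ 1/√M, t_X/t_NO = √(M_X/M_NO).
621/569 = 1.091 = √(M_X/30.01)
M_X = 30.01 × 1.091² = 30.01 × 1.191 = 35.7 g/mol

35.7 g/mol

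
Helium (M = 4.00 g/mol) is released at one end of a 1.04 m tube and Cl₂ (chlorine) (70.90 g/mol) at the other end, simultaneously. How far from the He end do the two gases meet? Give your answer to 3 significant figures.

In equal time, each gas travels a distance ∝ its rate ∝ 1/√M, so d_He/d_Cl₂ = √(M_Cl₂/M_He) = √(70.90/4.00) = 4.210.
With d_He + d_Cl₂ = 1.04 m, d_Cl₂ = 1.04/(1 + 4.210) = 0.1996 m.
d_He = 1.04 − 0.1996 = 0.840 m.

0.840 m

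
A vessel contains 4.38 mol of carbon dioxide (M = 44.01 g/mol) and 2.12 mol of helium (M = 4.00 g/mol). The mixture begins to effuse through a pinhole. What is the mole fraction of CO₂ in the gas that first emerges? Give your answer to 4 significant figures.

Rate_i ∝ x_i/√M_i (Graham's law weighted by mole fraction), so the effusate composition follows n_i/√M_i.
Mole fraction of CO₂ in the effusate = (n_CO₂/√M_CO₂) / (n_CO₂/√M_CO₂ + n_He/√M_He)
= (4.38/√44.01) / (4.38/√44.01 + 2.12/√4.00) = 0.6602/(0.6602 + 1.060) = 0.3838.

0.3838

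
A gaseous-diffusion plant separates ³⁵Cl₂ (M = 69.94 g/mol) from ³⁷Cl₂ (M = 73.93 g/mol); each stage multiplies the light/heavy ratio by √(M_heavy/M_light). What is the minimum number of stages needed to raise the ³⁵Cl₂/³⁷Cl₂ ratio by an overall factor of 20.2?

109

With α = √(73.93/69.94) per stage, ln α = ½ ln(1.05705) = 0.02774.
Need α^N ≥ 20.2 ⇒ N ≥ ln(20.2) / ln α = 3.006 / 0.02774 = 108.35.
Rounding up, N = 109 stages.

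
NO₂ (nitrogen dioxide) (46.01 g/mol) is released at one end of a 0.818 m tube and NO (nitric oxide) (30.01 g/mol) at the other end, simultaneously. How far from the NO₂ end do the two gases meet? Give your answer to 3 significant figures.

0.365 m

Graham's law gives d_NO₂/d_NO = rate_NO₂/rate_NO = √(M_NO/M_NO₂) = √(30.01/46.01) = 0.8076.
With d_NO₂ + d_NO = 0.818 m, d_NO = 0.818/(1 + 0.8076) = 0.4525 m.
d_NO₂ = 0.818 − 0.4525 = 0.365 m.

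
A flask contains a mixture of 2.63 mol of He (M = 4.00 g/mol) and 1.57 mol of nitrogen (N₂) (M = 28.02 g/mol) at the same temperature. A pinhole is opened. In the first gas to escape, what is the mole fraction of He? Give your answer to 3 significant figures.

Effusion rate of each component ∝ n_i/√M_i (partial pressure × 1/√M).
Mole fraction of He in the effusate = (n_He/√M_He) / (n_He/√M_He + n_N₂/√M_N₂)
= (2.63/√4.00) / (2.63/√4.00 + 1.57/√28.02) = 1.315/(1.315 + 0.2966) = 0.816.

0.816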